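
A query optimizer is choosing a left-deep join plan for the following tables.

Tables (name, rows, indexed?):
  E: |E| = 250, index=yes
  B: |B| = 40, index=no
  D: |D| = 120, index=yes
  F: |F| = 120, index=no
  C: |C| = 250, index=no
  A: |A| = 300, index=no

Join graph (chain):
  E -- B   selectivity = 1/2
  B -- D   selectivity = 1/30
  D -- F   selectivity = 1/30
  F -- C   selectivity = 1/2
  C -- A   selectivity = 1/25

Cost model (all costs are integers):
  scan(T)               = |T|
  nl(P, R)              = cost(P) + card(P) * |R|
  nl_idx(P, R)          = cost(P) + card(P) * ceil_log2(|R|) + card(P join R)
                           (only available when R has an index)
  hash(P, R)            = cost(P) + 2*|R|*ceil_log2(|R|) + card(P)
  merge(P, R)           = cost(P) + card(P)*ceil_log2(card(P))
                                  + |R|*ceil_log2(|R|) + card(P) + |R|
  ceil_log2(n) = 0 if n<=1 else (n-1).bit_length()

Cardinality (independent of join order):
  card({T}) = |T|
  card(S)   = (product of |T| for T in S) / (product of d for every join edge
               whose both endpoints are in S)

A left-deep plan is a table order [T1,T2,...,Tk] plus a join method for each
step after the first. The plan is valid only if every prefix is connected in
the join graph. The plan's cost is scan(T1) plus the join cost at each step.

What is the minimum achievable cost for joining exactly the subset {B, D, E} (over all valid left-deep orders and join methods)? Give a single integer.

Selinger DP over subsets of {B,D,E}:
  {E}: scan cost=250, card=250
  {B}: scan cost=40, card=40
  {D}: scan cost=120, card=120
  {BE}: card=5000; try (B,hash)→980, (E,merge)→2570, (B,merge)→2780, (E,hash)→4080, (E,nl_idx)→5360, (E,nl)→10040 …(+1); best=980 via (B,hash)
  {BD}: card=160; try (D,nl_idx)→480, (B,hash)→720, (D,merge)→1280, (B,merge)→1360, (D,hash)→1760, (D,nl)→4840 …(+1); best=480 via (D,nl_idx)
  {BDE}: card=20000; try (E,merge)→4170, (E,hash)→4640, (D,hash)→7660, (E,nl_idx)→21760, (E,nl)→40480, (D,nl_idx)→55980 …(+2); best=4170 via (E,merge)

4170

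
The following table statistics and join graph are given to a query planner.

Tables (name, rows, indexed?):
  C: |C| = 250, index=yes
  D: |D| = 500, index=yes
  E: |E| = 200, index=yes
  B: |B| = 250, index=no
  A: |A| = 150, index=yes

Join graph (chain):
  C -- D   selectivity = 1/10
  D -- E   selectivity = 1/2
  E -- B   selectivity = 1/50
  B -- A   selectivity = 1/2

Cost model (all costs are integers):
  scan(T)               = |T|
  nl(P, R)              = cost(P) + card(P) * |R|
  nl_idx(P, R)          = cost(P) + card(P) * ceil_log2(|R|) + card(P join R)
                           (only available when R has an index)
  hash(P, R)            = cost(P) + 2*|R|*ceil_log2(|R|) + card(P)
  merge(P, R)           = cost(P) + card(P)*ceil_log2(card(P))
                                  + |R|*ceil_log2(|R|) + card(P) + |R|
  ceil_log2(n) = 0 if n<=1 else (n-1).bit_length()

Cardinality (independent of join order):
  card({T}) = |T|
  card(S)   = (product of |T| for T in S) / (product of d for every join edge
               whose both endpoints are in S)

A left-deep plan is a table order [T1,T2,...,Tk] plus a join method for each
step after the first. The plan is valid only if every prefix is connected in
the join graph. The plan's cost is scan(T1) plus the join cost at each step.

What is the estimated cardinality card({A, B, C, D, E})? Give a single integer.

468750000

Tables in S: A(150), B(250), C(250), D(500), E(200)
Edges inside S: C-D(d=10), D-E(d=2), E-B(d=50), B-A(d=2)
numerator = 150 * 250 * 250 * 500 * 200 = 937500000000
denominator = 10 * 2 * 50 * 2 = 2000
card(S) = 937500000000 / 2000 = 468750000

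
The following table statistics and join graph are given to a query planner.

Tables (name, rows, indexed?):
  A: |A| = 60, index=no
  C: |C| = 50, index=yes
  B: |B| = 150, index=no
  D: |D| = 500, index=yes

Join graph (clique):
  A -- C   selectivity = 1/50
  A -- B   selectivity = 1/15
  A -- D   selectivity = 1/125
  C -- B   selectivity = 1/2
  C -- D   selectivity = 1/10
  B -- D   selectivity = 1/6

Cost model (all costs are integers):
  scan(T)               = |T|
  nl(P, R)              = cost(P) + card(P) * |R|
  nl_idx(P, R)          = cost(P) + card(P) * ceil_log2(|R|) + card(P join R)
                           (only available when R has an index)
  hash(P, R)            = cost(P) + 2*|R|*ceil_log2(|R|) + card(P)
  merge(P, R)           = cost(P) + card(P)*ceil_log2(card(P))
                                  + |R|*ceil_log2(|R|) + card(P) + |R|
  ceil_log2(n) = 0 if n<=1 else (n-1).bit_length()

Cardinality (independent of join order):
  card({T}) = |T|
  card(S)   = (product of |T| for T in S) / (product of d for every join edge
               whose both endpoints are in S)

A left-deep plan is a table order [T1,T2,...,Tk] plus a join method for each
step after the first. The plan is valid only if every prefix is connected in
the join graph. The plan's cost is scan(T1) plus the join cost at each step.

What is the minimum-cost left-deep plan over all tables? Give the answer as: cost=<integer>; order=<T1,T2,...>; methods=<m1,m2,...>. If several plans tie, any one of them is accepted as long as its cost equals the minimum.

Selinger DP (subsets sized 1..n):
  {A}: scan cost=60, card=60
  {C}: scan cost=50, card=50
  {B}: scan cost=150, card=150
  {D}: scan cost=500, card=500
  {AC}: card=60; try (C,nl_idx)→480, (C,hash)→720, (A,hash)→820, (A,merge)→820, (C,merge)→830, (A,nl)→3050 …(+1); best=480 via (C,nl_idx)
  {AB}: card=600; try (A,hash)→1020, (B,merge)→1830, (A,merge)→1920, (B,hash)→2520, (B,nl)→9060, (A,nl)→9150; best=1020 via (A,hash)
  {AD}: card=240; try (D,nl_idx)→840, (A,hash)→1720, (D,merge)→5480, (A,merge)→5920, (D,hash)→9120, (D,nl)→30060 …(+1); best=840 via (D,nl_idx)
  {BC}: card=3750; try (C,hash)→900, (B,merge)→1750, (C,merge)→1850, (B,hash)→2500, (C,nl_idx)→4800, (B,nl)→7550 …(+1); best=900 via (C,hash)
  {CD}: card=2500; try (C,hash)→1600, (D,nl_idx)→3000, (D,merge)→5400, (C,merge)→5850, (C,nl_idx)→6000, (D,hash)→9100 …(+2); best=1600 via (C,hash)
  {BD}: card=12500; try (B,hash)→3400, (D,merge)→6500, (B,merge)→6850, (D,hash)→9300, (D,nl_idx)→14000, (D,nl)→75150 …(+1); best=3400 via (B,hash)
  {ABC}: card=300; try (C,hash)→2220, (B,merge)→2250, (B,hash)→2940, (C,nl_idx)→4920, (A,hash)→5370, (C,merge)→7970 …(+4); best=2220 via (C,hash)
  {ACD}: card=24; try (D,nl_idx)→1044, (C,hash)→1680, (C,nl_idx)→2304, (C,merge)→3350, (A,hash)→4820, (D,merge)→5900 …(+5); best=1044 via (D,nl_idx)
  {ABD}: card=400; try (B,hash)→3480, (B,merge)→4350, (D,nl_idx)→6820, (D,hash)→10620, (D,merge)→12620, (A,hash)→16620 …(+4); best=3480 via (B,hash)
  {BCD}: card=31250; try (B,hash)→6500, (D,hash)→13650, (C,hash)→16500, (B,merge)→35450, (D,merge)→54650, (D,nl_idx)→65900 …(+5); best=6500 via (B,hash)
  {ABCD}: card=20; try (B,merge)→2538, (B,hash)→3468, (C,hash)→4480, (B,nl)→4644, (D,nl_idx)→4940, (C,nl_idx)→5900 …(+8); best=2538 via (B,merge)

cost=2538; order=A,C,D,B; methods=nl_idx,nl_idx,merge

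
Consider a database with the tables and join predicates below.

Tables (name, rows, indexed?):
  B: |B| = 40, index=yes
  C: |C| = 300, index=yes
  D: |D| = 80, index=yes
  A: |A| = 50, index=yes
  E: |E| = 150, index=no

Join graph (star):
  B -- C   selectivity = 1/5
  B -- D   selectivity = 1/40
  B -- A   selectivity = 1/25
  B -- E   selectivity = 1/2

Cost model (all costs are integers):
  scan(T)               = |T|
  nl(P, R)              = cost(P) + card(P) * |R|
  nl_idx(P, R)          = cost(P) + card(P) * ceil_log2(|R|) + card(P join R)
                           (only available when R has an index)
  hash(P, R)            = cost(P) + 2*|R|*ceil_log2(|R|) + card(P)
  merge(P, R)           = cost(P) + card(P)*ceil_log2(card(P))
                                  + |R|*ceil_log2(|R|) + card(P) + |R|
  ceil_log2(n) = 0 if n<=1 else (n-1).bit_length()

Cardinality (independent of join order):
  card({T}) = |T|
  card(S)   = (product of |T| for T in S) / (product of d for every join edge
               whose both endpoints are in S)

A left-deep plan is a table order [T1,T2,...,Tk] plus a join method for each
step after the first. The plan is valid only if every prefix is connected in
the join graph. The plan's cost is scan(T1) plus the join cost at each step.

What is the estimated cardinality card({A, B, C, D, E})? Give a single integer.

720000

Tables in S: A(50), B(40), C(300), D(80), E(150)
Edges inside S: B-C(d=5), B-D(d=40), B-A(d=25), B-E(d=2)
numerator = 50 * 40 * 300 * 80 * 150 = 7200000000
denominator = 5 * 40 * 25 * 2 = 10000
card(S) = 7200000000 / 10000 = 720000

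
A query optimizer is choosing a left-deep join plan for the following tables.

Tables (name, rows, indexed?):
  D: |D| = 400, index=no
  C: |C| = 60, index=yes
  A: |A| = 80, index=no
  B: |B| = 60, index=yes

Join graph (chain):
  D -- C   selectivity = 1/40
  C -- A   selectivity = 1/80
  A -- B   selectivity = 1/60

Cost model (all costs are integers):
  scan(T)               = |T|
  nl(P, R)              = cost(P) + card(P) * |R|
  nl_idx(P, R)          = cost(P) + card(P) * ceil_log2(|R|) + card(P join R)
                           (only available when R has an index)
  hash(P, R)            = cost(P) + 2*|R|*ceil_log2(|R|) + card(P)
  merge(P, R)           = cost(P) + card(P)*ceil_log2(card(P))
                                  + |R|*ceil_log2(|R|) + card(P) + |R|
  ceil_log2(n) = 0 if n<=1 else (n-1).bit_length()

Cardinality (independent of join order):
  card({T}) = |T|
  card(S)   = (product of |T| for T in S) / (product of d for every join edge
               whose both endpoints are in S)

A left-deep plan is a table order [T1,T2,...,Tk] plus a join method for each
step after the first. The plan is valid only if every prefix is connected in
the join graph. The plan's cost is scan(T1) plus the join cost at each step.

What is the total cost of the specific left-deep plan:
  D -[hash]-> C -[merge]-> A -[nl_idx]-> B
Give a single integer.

12960

step 1: scan D: cost=400, card=400
step 2: join C via hash
    card(P join C) = 400*60/(40) = 600
    cost = 400 + 2*60*6 + 400 = 1520
step 3: join A via merge
    card(P join A) = 600*80/(80) = 600
    cost = 1520 + 600*10 + 80*7 + 600 + 80 = 8760
step 4: join B via nl_idx
    card(P join B) = 600*60/(60) = 600
    cost = 8760 + 600*6 + 600 = 12960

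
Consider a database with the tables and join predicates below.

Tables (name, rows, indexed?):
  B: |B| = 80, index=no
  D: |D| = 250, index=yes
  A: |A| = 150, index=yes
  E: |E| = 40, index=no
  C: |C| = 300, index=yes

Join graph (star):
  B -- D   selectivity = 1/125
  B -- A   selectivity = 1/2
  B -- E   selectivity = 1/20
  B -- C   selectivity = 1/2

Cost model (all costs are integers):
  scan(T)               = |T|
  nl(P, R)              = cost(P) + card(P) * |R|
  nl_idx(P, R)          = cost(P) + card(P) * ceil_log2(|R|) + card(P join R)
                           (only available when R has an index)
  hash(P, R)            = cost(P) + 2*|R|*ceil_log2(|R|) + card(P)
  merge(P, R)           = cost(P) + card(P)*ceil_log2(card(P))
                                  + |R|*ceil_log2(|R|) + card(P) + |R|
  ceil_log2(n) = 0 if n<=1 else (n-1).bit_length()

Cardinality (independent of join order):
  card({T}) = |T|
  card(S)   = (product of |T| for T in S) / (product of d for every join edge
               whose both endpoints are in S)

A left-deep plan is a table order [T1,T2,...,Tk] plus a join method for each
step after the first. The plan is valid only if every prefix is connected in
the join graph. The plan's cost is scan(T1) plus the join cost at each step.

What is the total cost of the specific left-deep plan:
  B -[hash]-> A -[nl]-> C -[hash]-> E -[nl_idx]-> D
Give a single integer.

step 1: scan B: cost=80, card=80
step 2: join A via hash
    card(P join A) = 80*150/(2) = 6000
    cost = 80 + 2*150*8 + 80 = 2560
step 3: join C via nl
    card(P join C) = 6000*300/(2) = 900000
    cost = 2560 + 6000*300 = 1802560
step 4: join E via hash
    card(P join E) = 900000*40/(20) = 1800000
    cost = 1802560 + 2*40*6 + 900000 = 2703040
step 5: join D via nl_idx
    card(P join D) = 1800000*250/(125) = 3600000
    cost = 2703040 + 1800000*8 + 3600000 = 20703040

20703040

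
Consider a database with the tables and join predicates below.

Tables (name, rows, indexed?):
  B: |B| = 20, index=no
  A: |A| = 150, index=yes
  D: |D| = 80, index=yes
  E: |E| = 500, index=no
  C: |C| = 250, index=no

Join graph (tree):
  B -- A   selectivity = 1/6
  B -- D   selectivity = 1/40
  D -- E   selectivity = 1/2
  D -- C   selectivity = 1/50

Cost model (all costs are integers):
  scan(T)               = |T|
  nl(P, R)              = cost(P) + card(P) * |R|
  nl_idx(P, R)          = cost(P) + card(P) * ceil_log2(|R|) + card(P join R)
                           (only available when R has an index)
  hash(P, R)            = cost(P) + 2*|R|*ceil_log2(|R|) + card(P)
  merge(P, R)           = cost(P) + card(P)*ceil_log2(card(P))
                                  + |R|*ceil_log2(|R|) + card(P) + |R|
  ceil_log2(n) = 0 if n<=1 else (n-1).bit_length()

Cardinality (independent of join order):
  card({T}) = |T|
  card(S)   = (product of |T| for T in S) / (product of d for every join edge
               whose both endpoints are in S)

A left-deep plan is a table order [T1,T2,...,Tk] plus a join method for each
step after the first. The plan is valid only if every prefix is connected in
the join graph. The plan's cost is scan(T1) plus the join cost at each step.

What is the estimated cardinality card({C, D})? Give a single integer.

Tables in S: C(250), D(80)
Edges inside S: D-C(d=50)
numerator = 250 * 80 = 20000
denominator = 50 = 50
card(S) = 20000 / 50 = 400

400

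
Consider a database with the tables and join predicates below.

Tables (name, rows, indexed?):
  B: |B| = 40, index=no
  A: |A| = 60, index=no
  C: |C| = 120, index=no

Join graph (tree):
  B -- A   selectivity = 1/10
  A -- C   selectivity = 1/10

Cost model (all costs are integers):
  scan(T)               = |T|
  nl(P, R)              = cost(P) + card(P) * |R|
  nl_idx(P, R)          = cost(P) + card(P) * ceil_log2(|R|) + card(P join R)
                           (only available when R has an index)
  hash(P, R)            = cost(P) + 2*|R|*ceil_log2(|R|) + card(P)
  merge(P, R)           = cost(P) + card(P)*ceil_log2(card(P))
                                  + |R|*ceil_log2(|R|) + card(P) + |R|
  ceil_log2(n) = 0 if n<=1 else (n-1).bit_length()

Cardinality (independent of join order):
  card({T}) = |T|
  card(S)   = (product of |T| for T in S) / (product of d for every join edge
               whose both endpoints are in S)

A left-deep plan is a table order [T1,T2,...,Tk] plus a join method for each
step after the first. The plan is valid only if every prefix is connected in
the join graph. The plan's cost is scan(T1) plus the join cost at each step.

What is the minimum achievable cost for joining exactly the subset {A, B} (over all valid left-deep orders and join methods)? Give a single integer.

600

Selinger DP over subsets of {A,B}:
  {B}: scan cost=40, card=40
  {A}: scan cost=60, card=60
  {AB}: card=240; try (B,hash)→600, (A,merge)→740, (B,merge)→760, (A,hash)→800, (A,nl)→2440, (B,nl)→2460; best=600 via (B,hash)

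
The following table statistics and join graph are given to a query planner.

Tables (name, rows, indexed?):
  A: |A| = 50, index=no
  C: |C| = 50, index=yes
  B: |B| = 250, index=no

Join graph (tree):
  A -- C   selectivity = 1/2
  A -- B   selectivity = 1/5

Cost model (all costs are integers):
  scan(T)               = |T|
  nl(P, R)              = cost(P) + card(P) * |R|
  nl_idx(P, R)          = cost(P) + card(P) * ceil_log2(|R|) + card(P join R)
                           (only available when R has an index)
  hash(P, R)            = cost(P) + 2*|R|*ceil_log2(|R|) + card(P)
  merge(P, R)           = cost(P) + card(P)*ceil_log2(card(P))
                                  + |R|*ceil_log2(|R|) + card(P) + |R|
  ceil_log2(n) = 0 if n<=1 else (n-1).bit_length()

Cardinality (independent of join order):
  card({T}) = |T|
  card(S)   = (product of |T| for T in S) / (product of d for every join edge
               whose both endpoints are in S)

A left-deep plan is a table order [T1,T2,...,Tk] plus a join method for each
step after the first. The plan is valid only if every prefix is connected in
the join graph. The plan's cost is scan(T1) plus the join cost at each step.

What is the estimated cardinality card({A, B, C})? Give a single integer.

Tables in S: A(50), B(250), C(50)
Edges inside S: A-C(d=2), A-B(d=5)
numerator = 50 * 250 * 50 = 625000
denominator = 2 * 5 = 10
card(S) = 625000 / 10 = 62500

62500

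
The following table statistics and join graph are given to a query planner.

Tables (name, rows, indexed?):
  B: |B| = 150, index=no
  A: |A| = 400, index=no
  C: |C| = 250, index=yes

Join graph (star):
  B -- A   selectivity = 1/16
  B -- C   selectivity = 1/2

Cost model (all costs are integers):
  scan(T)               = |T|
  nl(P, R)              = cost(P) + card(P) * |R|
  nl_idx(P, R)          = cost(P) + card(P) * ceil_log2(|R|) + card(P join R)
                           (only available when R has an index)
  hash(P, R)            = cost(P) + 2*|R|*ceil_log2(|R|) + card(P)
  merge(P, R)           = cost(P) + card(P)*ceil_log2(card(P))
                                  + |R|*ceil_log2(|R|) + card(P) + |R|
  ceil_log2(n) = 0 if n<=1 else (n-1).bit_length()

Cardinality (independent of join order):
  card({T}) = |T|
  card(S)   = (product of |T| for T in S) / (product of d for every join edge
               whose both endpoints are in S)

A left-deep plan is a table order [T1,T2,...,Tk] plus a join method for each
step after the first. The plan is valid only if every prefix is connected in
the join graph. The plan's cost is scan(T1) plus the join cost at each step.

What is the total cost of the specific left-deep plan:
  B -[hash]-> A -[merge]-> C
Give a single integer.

58500

step 1: scan B: cost=150, card=150
step 2: join A via hash
    card(P join A) = 150*400/(16) = 3750
    cost = 150 + 2*400*9 + 150 = 7500
step 3: join C via merge
    card(P join C) = 3750*250/(2) = 468750
    cost = 7500 + 3750*12 + 250*8 + 3750 + 250 = 58500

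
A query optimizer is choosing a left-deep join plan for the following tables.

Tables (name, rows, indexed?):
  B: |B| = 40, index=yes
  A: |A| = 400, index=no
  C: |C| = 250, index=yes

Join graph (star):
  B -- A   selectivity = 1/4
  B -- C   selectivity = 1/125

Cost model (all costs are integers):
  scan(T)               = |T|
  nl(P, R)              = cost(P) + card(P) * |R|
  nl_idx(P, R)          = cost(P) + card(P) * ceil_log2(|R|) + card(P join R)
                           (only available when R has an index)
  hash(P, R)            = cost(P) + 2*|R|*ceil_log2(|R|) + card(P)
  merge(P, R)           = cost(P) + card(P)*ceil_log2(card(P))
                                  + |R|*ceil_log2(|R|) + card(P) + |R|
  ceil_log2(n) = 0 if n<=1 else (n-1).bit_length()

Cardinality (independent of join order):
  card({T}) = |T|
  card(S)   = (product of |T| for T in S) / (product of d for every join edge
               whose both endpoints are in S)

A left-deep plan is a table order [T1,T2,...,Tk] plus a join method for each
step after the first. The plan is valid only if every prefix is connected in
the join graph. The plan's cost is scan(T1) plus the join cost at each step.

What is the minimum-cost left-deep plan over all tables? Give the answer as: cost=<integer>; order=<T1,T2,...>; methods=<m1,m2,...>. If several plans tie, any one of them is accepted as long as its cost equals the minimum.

cost=5080; order=B,C,A; methods=nl_idx,merge

Selinger DP (subsets sized 1..n):
  {B}: scan cost=40, card=40
  {A}: scan cost=400, card=400
  {C}: scan cost=250, card=250
  {AB}: card=4000; try (B,hash)→1280, (A,merge)→4320, (B,merge)→4680, (B,nl_idx)→6800, (A,hash)→7280, (A,nl)→16040 …(+1); best=1280 via (B,hash)
  {BC}: card=80; try (C,nl_idx)→440, (B,hash)→980, (B,nl_idx)→1830, (C,merge)→2570, (B,merge)→2780, (C,hash)→4080 …(+2); best=440 via (C,nl_idx)
  {ABC}: card=8000; try (A,merge)→5080, (A,hash)→7720, (C,hash)→9280, (A,nl)→32440, (C,nl_idx)→41280, (C,merge)→55530 …(+1); best=5080 via (A,merge)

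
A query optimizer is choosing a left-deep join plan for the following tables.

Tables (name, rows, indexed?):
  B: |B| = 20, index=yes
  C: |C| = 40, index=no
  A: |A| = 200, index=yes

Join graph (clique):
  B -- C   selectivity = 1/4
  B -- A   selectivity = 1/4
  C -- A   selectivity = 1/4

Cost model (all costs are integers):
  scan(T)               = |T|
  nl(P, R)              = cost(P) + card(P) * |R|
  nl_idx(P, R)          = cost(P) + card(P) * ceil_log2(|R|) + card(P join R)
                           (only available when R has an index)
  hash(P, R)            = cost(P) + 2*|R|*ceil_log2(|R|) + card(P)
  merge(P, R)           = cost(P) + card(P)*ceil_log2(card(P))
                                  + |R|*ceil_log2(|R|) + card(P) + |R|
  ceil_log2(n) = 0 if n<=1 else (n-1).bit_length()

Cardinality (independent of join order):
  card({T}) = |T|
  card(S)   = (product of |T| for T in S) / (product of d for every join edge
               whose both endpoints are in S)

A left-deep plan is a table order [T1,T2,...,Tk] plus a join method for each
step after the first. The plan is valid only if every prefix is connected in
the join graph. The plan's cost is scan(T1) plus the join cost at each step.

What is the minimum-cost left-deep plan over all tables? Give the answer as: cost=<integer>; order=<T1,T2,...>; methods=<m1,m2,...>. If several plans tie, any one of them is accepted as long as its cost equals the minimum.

Selinger DP (subsets sized 1..n):
  {B}: scan cost=20, card=20
  {C}: scan cost=40, card=40
  {A}: scan cost=200, card=200
  {BC}: card=200; try (B,hash)→280, (C,merge)→420, (B,merge)→440, (B,nl_idx)→440, (C,hash)→520, (C,nl)→820 …(+1); best=280 via (B,hash)
  {AB}: card=1000; try (B,hash)→600, (A,nl_idx)→1180, (A,merge)→1940, (B,merge)→2120, (B,nl_idx)→2200, (A,hash)→3240 …(+2); best=600 via (B,hash)
  {AC}: card=2000; try (C,hash)→880, (A,merge)→2120, (C,merge)→2280, (A,nl_idx)→2360, (A,hash)→3280, (A,nl)→8040 …(+1); best=880 via (C,hash)
  {ABC}: card=2500; try (C,hash)→2080, (B,hash)→3080, (A,hash)→3680, (A,merge)→3880, (A,nl_idx)→4380, (C,merge)→11880 …(+5); best=2080 via (C,hash)

cost=2080; order=A,B,C; methods=hash,hash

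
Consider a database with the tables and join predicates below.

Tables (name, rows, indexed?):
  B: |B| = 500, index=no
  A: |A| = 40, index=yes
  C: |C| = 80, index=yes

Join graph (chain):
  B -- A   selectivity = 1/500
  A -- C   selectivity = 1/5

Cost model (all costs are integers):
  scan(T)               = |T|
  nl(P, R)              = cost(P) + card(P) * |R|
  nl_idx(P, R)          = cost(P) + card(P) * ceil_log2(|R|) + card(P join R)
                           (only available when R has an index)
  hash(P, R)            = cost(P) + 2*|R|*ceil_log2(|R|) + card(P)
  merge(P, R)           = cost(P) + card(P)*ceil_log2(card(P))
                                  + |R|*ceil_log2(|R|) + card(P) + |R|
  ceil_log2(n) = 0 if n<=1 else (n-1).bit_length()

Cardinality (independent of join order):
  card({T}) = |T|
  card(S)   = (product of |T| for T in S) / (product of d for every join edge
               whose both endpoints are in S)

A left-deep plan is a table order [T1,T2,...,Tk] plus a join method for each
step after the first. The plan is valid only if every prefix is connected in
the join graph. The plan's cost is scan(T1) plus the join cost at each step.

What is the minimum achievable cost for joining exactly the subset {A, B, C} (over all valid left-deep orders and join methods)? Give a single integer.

2400

Selinger DP over subsets of {A,B,C}:
  {B}: scan cost=500, card=500
  {A}: scan cost=40, card=40
  {C}: scan cost=80, card=80
  {AB}: card=40; try (A,hash)→1480, (A,nl_idx)→3540, (B,merge)→5320, (A,merge)→5780, (B,hash)→9080, (B,nl)→20040 …(+1); best=1480 via (A,hash)
  {AC}: card=640; try (A,hash)→640, (C,merge)→960, (C,nl_idx)→960, (A,merge)→1000, (C,hash)→1200, (A,nl_idx)→1200 …(+2); best=640 via (A,hash)
  {ABC}: card=640; try (C,merge)→2400, (C,nl_idx)→2400, (C,hash)→2640, (C,nl)→4680, (B,hash)→10280, (B,merge)→12680 …(+1); best=2400 via (C,merge)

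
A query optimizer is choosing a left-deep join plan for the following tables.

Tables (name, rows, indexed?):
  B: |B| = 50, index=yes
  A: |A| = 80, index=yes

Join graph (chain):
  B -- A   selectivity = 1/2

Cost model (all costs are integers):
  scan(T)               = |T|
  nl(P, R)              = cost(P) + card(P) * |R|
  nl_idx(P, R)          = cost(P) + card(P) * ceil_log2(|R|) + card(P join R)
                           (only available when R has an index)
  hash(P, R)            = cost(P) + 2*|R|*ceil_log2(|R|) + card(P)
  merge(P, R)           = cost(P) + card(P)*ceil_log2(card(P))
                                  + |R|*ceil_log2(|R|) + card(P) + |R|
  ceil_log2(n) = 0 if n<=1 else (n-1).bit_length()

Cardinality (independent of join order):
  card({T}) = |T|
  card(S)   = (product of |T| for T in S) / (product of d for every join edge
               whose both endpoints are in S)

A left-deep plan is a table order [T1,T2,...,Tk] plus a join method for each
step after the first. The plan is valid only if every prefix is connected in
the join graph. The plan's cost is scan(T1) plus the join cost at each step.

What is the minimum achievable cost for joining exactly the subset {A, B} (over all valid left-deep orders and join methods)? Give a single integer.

Selinger DP over subsets of {A,B}:
  {B}: scan cost=50, card=50
  {A}: scan cost=80, card=80
  {AB}: card=2000; try (B,hash)→760, (A,merge)→1040, (B,merge)→1070, (A,hash)→1220, (A,nl_idx)→2400, (B,nl_idx)→2560 …(+2); best=760 via (B,hash)

760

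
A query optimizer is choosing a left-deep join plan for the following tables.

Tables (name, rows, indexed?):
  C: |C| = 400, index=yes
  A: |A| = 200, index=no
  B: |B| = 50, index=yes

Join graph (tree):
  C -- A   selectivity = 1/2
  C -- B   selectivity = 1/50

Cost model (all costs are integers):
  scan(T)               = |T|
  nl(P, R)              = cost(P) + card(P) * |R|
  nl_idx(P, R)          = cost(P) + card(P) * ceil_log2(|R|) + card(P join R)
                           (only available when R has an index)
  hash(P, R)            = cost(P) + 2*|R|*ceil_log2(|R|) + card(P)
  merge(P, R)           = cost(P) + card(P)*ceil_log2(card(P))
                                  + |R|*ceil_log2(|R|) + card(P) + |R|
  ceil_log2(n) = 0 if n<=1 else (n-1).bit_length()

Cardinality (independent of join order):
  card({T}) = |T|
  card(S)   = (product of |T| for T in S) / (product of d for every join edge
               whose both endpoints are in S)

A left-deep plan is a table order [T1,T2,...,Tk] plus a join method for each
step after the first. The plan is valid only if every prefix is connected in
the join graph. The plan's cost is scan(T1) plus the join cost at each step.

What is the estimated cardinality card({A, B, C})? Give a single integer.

Tables in S: A(200), B(50), C(400)
Edges inside S: C-A(d=2), C-B(d=50)
numerator = 200 * 50 * 400 = 4000000
denominator = 2 * 50 = 100
card(S) = 4000000 / 100 = 40000

40000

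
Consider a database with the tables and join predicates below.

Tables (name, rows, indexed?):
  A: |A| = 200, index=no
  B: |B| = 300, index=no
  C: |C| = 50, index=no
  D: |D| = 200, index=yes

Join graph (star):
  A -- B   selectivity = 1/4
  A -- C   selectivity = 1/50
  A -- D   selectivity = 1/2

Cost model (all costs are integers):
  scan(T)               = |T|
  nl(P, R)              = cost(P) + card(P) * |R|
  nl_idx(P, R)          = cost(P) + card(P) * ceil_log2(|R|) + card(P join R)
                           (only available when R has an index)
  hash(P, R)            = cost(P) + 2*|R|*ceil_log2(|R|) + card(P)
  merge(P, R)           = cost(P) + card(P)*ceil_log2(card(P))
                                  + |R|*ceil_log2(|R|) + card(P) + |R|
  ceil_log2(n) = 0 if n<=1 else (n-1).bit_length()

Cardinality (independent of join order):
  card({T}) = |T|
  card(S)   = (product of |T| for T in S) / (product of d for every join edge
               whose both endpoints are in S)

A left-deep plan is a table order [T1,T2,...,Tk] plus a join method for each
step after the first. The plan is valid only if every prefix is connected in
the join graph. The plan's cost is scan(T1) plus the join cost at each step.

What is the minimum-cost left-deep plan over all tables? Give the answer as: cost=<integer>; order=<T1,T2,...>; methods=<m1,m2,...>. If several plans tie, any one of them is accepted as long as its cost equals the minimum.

Selinger DP (subsets sized 1..n):
  {A}: scan cost=200, card=200
  {B}: scan cost=300, card=300
  {C}: scan cost=50, card=50
  {D}: scan cost=200, card=200
  {AB}: card=15000; try (A,hash)→3800, (B,merge)→5000, (A,merge)→5100, (B,hash)→5800, (B,nl)→60200, (A,nl)→60300; best=3800 via (A,hash)
  {AC}: card=200; try (C,hash)→1000, (A,merge)→2200, (C,merge)→2350, (A,hash)→3300, (A,nl)→10050, (C,nl)→10200; best=1000 via (C,hash)
  {AD}: card=20000; try (D,hash)→3600, (A,hash)→3600, (D,merge)→3800, (A,merge)→3800, (D,nl_idx)→21800, (D,nl)→40200 …(+1); best=3600 via (D,hash)
  {ABC}: card=15000; try (B,merge)→5800, (B,hash)→6600, (C,hash)→19400, (B,nl)→61000, (C,merge)→229150, (C,nl)→753800; best=5800 via (B,merge)
  {ABD}: card=1500000; try (D,hash)→22000, (B,hash)→29000, (D,merge)→230600, (B,merge)→326600, (D,nl_idx)→1623800, (D,nl)→3003800 …(+1); best=22000 via (D,hash)
  {ACD}: card=20000; try (D,hash)→4400, (D,merge)→4600, (D,nl_idx)→22600, (C,hash)→24200, (D,nl)→41000, (C,merge)→323950 …(+1); best=4400 via (D,hash)
  {ABCD}: card=1500000; try (D,hash)→24000, (B,hash)→29800, (D,merge)→232600, (B,merge)→327400, (C,hash)→1522600, (D,nl_idx)→1625800 …(+4); best=24000 via (D,hash)

cost=24000; order=A,C,B,D; methods=hash,merge,hash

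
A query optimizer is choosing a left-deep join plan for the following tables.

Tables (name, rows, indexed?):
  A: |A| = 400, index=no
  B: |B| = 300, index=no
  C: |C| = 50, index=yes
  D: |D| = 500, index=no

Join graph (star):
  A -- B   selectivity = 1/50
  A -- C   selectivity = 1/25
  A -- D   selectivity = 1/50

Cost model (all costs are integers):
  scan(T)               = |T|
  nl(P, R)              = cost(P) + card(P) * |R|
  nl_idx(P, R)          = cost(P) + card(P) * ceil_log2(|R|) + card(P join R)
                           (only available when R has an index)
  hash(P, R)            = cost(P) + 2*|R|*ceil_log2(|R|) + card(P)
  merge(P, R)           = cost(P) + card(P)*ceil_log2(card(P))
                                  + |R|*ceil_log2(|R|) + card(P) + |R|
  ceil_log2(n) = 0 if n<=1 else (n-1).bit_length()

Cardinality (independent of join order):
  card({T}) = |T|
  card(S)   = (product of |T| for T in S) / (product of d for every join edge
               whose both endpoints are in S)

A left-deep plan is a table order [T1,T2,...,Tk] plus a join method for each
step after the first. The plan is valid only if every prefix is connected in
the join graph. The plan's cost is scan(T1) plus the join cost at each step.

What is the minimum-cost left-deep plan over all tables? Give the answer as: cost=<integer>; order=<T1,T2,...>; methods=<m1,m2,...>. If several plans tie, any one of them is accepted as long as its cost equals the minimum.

cost=21400; order=A,C,B,D; methods=hash,hash,hash

Selinger DP (subsets sized 1..n):
  {A}: scan cost=400, card=400
  {B}: scan cost=300, card=300
  {C}: scan cost=50, card=50
  {D}: scan cost=500, card=500
  {AB}: card=2400; try (B,hash)→6200, (A,merge)→7300, (B,merge)→7400, (A,hash)→7800, (A,nl)→120300, (B,nl)→120400; best=6200 via (B,hash)
  {AC}: card=800; try (C,hash)→1400, (C,nl_idx)→3600, (A,merge)→4400, (C,merge)→4750, (A,hash)→7300, (A,nl)→20050 …(+1); best=1400 via (C,hash)
  {AD}: card=4000; try (A,hash)→8200, (D,merge)→9400, (A,merge)→9500, (D,hash)→9800, (D,nl)→200400, (A,nl)→200500; best=8200 via (A,hash)
  {ABC}: card=4800; try (B,hash)→7600, (C,hash)→9200, (B,merge)→13200, (C,nl_idx)→25400, (C,merge)→37750, (C,nl)→126200 …(+1); best=7600 via (B,hash)
  {ABD}: card=24000; try (D,hash)→17600, (B,hash)→17600, (D,merge)→42400, (B,merge)→63200, (D,nl)→1206200, (B,nl)→1208200; best=17600 via (D,hash)
  {ACD}: card=8000; try (D,hash)→11200, (C,hash)→12800, (D,merge)→15200, (C,nl_idx)→40200, (C,merge)→60550, (C,nl)→208200 …(+1); best=11200 via (D,hash)
  {ABCD}: card=48000; try (D,hash)→21400, (B,hash)→24600, (C,hash)→42200, (D,merge)→79800, (B,merge)→126200, (C,nl_idx)→209600 …(+4); best=21400 via (D,hash)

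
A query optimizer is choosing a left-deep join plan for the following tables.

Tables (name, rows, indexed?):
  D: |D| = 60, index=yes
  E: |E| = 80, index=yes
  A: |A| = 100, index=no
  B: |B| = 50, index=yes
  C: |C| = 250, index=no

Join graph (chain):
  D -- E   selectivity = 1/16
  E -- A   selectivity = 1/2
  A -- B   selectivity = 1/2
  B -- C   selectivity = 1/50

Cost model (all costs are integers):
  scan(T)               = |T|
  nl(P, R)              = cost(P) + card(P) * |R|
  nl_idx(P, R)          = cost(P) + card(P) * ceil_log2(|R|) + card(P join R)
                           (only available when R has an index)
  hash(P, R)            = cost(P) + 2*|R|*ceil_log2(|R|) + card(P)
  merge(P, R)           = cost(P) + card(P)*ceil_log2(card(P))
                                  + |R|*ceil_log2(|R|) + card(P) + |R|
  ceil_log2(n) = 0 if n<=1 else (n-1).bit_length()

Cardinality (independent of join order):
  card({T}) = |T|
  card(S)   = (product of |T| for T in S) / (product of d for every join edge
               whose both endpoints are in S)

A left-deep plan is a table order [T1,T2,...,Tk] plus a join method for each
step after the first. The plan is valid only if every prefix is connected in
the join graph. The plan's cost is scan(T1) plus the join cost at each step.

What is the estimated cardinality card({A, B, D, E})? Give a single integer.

375000

Tables in S: A(100), B(50), D(60), E(80)
Edges inside S: D-E(d=16), E-A(d=2), A-B(d=2)
numerator = 100 * 50 * 60 * 80 = 24000000
denominator = 16 * 2 * 2 = 64
card(S) = 24000000 / 64 = 375000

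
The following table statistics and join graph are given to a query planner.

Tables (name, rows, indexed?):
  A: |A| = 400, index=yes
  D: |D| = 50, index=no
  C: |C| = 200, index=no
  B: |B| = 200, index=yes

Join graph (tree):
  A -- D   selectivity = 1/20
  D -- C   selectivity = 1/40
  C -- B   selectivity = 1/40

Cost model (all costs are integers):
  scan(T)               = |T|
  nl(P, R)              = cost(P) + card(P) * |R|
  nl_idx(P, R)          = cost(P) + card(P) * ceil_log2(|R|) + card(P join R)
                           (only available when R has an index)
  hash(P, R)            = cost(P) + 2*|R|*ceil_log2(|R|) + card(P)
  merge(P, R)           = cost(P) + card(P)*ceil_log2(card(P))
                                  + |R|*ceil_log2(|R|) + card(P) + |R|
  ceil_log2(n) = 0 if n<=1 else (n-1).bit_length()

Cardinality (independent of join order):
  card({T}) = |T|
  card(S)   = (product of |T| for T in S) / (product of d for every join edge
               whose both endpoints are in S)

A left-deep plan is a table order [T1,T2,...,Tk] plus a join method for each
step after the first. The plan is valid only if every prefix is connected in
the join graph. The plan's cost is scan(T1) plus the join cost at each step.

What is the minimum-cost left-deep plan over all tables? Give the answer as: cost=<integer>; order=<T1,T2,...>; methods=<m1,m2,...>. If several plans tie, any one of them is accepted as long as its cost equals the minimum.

Selinger DP (subsets sized 1..n):
  {A}: scan cost=400, card=400
  {D}: scan cost=50, card=50
  {C}: scan cost=200, card=200
  {B}: scan cost=200, card=200
  {AD}: card=1000; try (D,hash)→1400, (A,nl_idx)→1500, (A,merge)→4400, (D,merge)→4750, (A,hash)→7300, (A,nl)→20050 …(+1); best=1400 via (D,hash)
  {CD}: card=250; try (D,hash)→1000, (C,merge)→2200, (D,merge)→2350, (C,hash)→3300, (C,nl)→10050, (D,nl)→10200; best=1000 via (D,hash)
  {BC}: card=1000; try (B,nl_idx)→2800, (C,hash)→3600, (B,hash)→3600, (C,merge)→3800, (B,merge)→3800, (C,nl)→40200 …(+1); best=2800 via (B,nl_idx)
  {ACD}: card=5000; try (C,hash)→5600, (A,merge)→7250, (A,nl_idx)→8250, (A,hash)→8450, (C,merge)→14200, (A,nl)→101000 …(+1); best=5600 via (C,hash)
  {BCD}: card=1250; try (B,nl_idx)→4250, (D,hash)→4400, (B,hash)→4450, (B,merge)→5050, (D,merge)→14150, (B,nl)→51000 …(+1); best=4250 via (B,nl_idx)
  {ABCD}: card=25000; try (A,hash)→12700, (B,hash)→13800, (A,merge)→23250, (A,nl_idx)→40500, (B,nl_idx)→70600, (B,merge)→77400 …(+2); best=12700 via (A,hash)

cost=12700; order=C,D,B,A; methods=hash,nl_idx,hash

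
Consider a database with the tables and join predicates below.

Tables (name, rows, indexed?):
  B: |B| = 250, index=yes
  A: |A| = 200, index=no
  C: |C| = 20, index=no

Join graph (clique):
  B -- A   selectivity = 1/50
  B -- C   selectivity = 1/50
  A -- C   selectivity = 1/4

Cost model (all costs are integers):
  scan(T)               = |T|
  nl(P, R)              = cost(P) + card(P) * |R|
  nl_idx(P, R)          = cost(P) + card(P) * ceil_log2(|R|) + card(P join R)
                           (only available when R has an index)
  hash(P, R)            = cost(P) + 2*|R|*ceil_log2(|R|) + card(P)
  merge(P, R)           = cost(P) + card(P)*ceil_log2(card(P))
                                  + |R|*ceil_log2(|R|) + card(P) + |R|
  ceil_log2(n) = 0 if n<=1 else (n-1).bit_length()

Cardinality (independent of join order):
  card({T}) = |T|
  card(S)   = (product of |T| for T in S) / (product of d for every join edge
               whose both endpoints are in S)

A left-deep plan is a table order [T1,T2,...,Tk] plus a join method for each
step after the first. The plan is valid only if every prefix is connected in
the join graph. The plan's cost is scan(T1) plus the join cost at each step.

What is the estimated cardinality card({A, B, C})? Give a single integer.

100

Tables in S: A(200), B(250), C(20)
Edges inside S: B-A(d=50), B-C(d=50), A-C(d=4)
numerator = 200 * 250 * 20 = 1000000
denominator = 50 * 50 * 4 = 10000
card(S) = 1000000 / 10000 = 100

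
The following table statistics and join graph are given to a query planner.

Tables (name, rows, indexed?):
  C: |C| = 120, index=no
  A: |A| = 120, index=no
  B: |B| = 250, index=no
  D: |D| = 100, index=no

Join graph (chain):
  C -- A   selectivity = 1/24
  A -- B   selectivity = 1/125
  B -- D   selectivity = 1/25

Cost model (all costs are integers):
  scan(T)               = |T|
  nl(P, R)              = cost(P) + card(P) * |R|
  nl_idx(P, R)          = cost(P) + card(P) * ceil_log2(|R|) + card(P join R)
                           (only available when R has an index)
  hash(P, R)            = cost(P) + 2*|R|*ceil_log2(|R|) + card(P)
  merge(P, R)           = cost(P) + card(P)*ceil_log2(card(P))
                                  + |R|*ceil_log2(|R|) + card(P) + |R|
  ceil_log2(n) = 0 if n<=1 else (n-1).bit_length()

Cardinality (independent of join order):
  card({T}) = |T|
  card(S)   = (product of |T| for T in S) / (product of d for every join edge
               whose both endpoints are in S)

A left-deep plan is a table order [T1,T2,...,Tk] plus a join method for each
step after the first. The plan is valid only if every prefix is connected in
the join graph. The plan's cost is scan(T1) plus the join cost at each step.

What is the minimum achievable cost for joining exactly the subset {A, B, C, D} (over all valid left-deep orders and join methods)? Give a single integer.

Selinger DP over subsets of {A,B,C,D}:
  {C}: scan cost=120, card=120
  {A}: scan cost=120, card=120
  {B}: scan cost=250, card=250
  {D}: scan cost=100, card=100
  {AC}: card=600; try (C,hash)→1920, (A,hash)→1920, (C,merge)→2040, (A,merge)→2040, (C,nl)→14520, (A,nl)→14520; best=1920 via (C,hash)
  {AB}: card=240; try (A,hash)→2180, (B,merge)→3330, (A,merge)→3460, (B,hash)→4240, (B,nl)→30120, (A,nl)→30250; best=2180 via (A,hash)
  {BD}: card=1000; try (D,hash)→1900, (B,merge)→3150, (D,merge)→3300, (B,hash)→4200, (B,nl)→25100, (D,nl)→25250; best=1900 via (D,hash)
  {ABC}: card=1200; try (C,hash)→4100, (C,merge)→5300, (B,hash)→6520, (B,merge)→10770, (C,nl)→30980, (B,nl)→151920; best=4100 via (C,hash)
  {ABD}: card=960; try (D,hash)→3820, (A,hash)→4580, (D,merge)→5140, (A,merge)→13860, (D,nl)→26180, (A,nl)→121900; best=3820 via (D,hash)
  {ABCD}: card=4800; try (C,hash)→6460, (D,hash)→6700, (C,merge)→15340, (D,merge)→19300, (C,nl)→119020, (D,nl)→124100; best=6460 via (C,hash)

6460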